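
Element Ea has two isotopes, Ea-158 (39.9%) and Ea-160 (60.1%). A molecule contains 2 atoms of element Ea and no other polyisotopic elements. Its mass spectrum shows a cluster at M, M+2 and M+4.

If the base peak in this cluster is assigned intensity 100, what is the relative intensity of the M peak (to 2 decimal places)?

Binomial terms of (0.399 + 0.601)^2: M 0.1592, M+2 0.4796, M+4 0.3612 → M+2 is the base peak.
P(M+2) = C(2,1) × 0.399^1 × 0.601^1 = 2 × 0.3990 × 0.6010 = 0.479598 (base)
P(M) = C(2,0) × 0.399^2 × 0.601^0 = 1 × 0.159201 × 1.0000 = 0.159201
Relative intensity = 0.159201 / 0.479598 × 100 = 33.19

33.19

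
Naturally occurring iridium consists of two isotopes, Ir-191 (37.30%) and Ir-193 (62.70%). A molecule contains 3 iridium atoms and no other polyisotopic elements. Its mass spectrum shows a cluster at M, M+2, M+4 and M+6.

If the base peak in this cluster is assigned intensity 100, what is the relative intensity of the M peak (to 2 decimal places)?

11.80

Term probabilities: M 0.0519, M+2 0.2617, M+4 0.4399, M+6 0.2465. Base peak = M+4.
P(M+4) = C(3,2) × 0.3730^1 × 0.6270^2 = 3 × 0.3730 × 0.393129 = 0.439911 (base)
P(M) = C(3,0) × 0.3730^3 × 0.6270^0 = 1 × 0.05189512 × 1.0000 = 0.051895
Relative intensity = 0.051895 / 0.439911 × 100 = 11.80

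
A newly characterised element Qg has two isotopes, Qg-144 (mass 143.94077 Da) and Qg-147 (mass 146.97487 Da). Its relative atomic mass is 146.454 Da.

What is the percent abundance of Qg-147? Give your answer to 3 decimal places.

82.833%

With x = fraction of Qg-144 (so Qg-147 is 1 − x):
143.94077·x + 146.97487·(1 − x) = 146.454
(143.94077 − 146.97487)·x = 146.454 − 146.97487
x = -0.52087 / -3.03410 = 0.17167 → 17.167% Qg-144, 82.833% Qg-147.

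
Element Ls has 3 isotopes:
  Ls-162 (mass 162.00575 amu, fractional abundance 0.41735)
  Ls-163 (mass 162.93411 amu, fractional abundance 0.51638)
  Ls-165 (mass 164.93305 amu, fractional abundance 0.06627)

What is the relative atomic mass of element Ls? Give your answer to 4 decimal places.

162.6791 amu

Average mass = Σ (abundance × isotope mass) = 0.41735 × 162.00575 + 0.51638 × 162.93411 + 0.06627 × 164.93305
= 67.613100 + 84.135916 + 10.930113 = 162.679129 amu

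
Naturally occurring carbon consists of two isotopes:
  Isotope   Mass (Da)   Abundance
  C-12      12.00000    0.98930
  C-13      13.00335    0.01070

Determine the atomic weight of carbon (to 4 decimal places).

Ar = Σ fᵢ·mᵢ = 0.98930 × 12.00000 + 0.01070 × 13.00335
= 11.871600 + 0.139136 = 12.010736 Da

12.0107 Da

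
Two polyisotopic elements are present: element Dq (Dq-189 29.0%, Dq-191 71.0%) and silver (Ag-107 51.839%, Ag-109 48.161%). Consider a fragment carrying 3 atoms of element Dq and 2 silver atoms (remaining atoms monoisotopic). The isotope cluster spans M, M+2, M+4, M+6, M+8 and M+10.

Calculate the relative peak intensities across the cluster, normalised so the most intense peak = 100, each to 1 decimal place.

1.8 : 16.9 : 59.7 : 100.0 : 78.6 : 23.3

Element Dq pattern (n=3): 0.024389 : 0.179133 : 0.438567 : 0.357911
Silver pattern (n=2): 0.26872819 : 0.49932362 : 0.23194819
Convolve the two distributions (both contribute in 2-u steps):
  M: 0.024389×0.26872819 = 0.006554
  M+2: 0.024389×0.49932362 + 0.179133×0.26872819 = 0.060316
  M+4: 0.024389×0.23194819 + 0.179133×0.49932362 + 0.438567×0.26872819 = 0.212958
  M+6: 0.179133×0.23194819 + 0.438567×0.49932362 + 0.357911×0.26872819 = 0.356717
  M+8: 0.438567×0.23194819 + 0.357911×0.49932362 = 0.280438
  M+10: 0.357911×0.23194819 = 0.083017
Scale to base peak (0.356717) = 100: 1.8 : 16.9 : 59.7 : 100.0 : 78.6 : 23.3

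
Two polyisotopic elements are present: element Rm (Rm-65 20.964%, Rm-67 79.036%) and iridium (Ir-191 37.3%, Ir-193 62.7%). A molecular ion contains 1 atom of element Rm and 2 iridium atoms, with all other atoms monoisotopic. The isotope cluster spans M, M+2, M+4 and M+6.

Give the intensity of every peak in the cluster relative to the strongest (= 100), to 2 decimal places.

Element Rm pattern (n=1): 0.20964 : 0.79036
Iridium pattern (n=2): 0.139129 : 0.467742 : 0.393129
Convolve the two distributions (both contribute in 2-u steps):
  M: 0.20964×0.139129 = 0.029167
  M+2: 0.20964×0.467742 + 0.79036×0.139129 = 0.208019
  M+4: 0.20964×0.393129 + 0.79036×0.467742 = 0.452100
  M+6: 0.79036×0.393129 = 0.310713
Scale to base peak (0.452100) = 100: 6.45 : 46.01 : 100.00 : 68.73

6.45 : 46.01 : 100.00 : 68.73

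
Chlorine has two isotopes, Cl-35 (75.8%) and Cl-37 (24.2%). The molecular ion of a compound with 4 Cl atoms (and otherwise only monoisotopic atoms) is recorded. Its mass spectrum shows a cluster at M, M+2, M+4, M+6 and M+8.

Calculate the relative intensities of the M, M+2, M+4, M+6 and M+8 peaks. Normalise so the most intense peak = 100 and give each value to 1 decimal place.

78.3 : 100.0 : 47.9 : 10.2 : 0.8

The 4 Cl atoms are independent, so intensities follow the terms of (0.758 + 0.242)^4.
P(M) = 0.758^4 = 0.330124
P(M+2) = 4 × 0.758^3 × 0.242^1 = 0.421583
P(M+4) = 6 × 0.758^2 × 0.242^2 = 0.201893
P(M+6) = 4 × 0.758^1 × 0.242^3 = 0.042971
P(M+8) = 0.242^4 = 0.003430
The M+2 peak is largest (0.421583); scaling to 100 gives 78.3 : 100.0 : 47.9 : 10.2 : 0.8.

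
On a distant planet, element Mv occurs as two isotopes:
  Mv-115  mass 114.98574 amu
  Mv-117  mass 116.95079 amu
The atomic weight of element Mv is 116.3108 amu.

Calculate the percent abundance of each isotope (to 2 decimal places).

Writing the weighted mean with unknown fraction x of Mv-115:
114.98574·x + 116.95079·(1 − x) = 116.3108
(114.98574 − 116.95079)·x = 116.3108 − 116.95079
x = -0.63999 / -1.96505 = 0.32569 → 32.57% Mv-115, 67.43% Mv-117.

Mv-115: 32.57%, Mv-117: 67.43%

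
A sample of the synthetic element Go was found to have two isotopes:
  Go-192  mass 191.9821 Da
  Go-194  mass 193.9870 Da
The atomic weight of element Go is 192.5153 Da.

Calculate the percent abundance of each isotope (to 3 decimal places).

With x = fraction of Go-192 (so Go-194 is 1 − x):
191.9821·x + 193.9870·(1 − x) = 192.5153
(191.9821 − 193.9870)·x = 192.5153 − 193.9870
x = -1.4717 / -2.0049 = 0.73405 → 73.405% Go-192, 26.595% Go-194.

Go-192: 73.405%, Go-194: 26.595%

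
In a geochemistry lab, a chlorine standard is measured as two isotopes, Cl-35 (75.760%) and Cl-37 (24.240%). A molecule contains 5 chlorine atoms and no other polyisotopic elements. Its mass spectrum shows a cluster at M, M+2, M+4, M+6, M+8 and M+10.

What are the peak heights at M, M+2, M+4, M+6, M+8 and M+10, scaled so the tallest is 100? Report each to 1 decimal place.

Expanding (0.75760 + 0.24240)^5:
P(M) = 0.75760^5 = 0.249574
P(M+2) = 5 × 0.75760^4 × 0.24240^1 = 0.399266
P(M+4) = 10 × 0.75760^3 × 0.24240^2 = 0.255497
P(M+6) = 10 × 0.75760^2 × 0.24240^3 = 0.081748
P(M+8) = 5 × 0.75760^1 × 0.24240^4 = 0.013078
P(M+10) = 0.24240^5 = 0.000837
The M+2 peak is largest (0.399266); scaling to 100 gives 62.5 : 100.0 : 64.0 : 20.5 : 3.3 : 0.2.

62.5 : 100.0 : 64.0 : 20.5 : 3.3 : 0.2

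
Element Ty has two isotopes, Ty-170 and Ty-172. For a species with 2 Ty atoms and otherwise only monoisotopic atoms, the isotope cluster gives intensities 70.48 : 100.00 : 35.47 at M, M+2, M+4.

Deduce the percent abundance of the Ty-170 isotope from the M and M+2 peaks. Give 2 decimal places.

58.50%

Write p for the Ty-170 fraction. I(M+2)/I(M) = [C(2,1)·p^1·(1−p)] / p^2 = 2·(1−p)/p = 100.00/70.48 = 1.4188
(1−p)/p = 1.4188/2 = 0.7094  ⇒  p = 1/(1 + 0.7094) = 0.5850
Ty-170: 58.50%, Ty-172: 41.50%.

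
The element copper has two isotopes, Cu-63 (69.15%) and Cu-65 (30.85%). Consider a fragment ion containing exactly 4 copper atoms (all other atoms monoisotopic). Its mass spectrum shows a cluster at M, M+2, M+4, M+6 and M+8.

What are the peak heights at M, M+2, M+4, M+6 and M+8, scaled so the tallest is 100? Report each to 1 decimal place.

The 4 Cu atoms are independent, so intensities follow the terms of (0.6915 + 0.3085)^4.
P(M) = 0.6915^4 = 0.228649
P(M+2) = 4 × 0.6915^3 × 0.3085^1 = 0.408030
P(M+4) = 6 × 0.6915^2 × 0.3085^2 = 0.273052
P(M+6) = 4 × 0.6915^1 × 0.3085^3 = 0.081212
P(M+8) = 0.3085^4 = 0.009058
The M+2 peak is largest (0.408030); scaling to 100 gives 56.0 : 100.0 : 66.9 : 19.9 : 2.2.

56.0 : 100.0 : 66.9 : 19.9 : 2.2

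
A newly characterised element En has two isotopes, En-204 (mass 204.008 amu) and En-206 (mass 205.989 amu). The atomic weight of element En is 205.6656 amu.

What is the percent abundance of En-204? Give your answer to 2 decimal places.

16.33%

Writing the weighted mean with unknown fraction x of En-204:
204.008·x + 205.989·(1 − x) = 205.6656
(204.008 − 205.989)·x = 205.6656 − 205.989
x = -0.3234 / -1.981 = 0.16325 → 16.33% En-204, 83.67% En-206.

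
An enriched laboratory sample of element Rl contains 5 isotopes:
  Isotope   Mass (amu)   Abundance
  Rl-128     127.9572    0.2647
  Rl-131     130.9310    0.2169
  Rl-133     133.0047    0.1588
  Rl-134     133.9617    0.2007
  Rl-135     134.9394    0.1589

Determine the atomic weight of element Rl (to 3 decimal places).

The abundance-weighted mean is 0.2647 × 127.9572 + 0.2169 × 130.9310 + 0.1588 × 133.0047 + 0.2007 × 133.9617 + 0.1589 × 134.9394
= 33.87027 + 28.39893 + 21.12115 + 26.88611 + 21.44187 = 131.71833 amu

131.718 amu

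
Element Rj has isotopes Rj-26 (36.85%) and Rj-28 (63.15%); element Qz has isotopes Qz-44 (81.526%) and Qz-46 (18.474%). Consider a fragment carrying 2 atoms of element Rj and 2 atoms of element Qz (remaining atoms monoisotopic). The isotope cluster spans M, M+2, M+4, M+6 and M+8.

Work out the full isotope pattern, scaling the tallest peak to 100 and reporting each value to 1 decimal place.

22.0 : 85.4 : 100.0 : 33.2 : 3.3

Element Rj pattern (n=2): 0.13579225 : 0.4654155 : 0.39879225
Element Qz pattern (n=2): 0.66464887 : 0.30122226 : 0.03412887
Convolve the two distributions (both contribute in 2-u steps):
  M: 0.13579225×0.66464887 = 0.090254
  M+2: 0.13579225×0.30122226 + 0.4654155×0.66464887 = 0.350242
  M+4: 0.13579225×0.03412887 + 0.4654155×0.30122226 + 0.39879225×0.66464887 = 0.409885
  M+6: 0.4654155×0.03412887 + 0.39879225×0.30122226 = 0.136009
  M+8: 0.39879225×0.03412887 = 0.013610
Scale to base peak (0.409885) = 100: 22.0 : 85.4 : 100.0 : 33.2 : 3.3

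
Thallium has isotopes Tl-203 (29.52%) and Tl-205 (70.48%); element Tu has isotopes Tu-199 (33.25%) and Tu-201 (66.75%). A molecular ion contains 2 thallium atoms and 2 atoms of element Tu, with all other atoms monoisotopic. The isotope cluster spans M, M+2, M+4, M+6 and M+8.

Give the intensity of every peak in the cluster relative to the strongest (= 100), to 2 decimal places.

Thallium pattern (n=2): 0.08714304 : 0.41611392 : 0.49674304
Element Tu pattern (n=2): 0.11055625 : 0.4438875 : 0.44555625
Convolve the two distributions (both contribute in 2-u steps):
  M: 0.08714304×0.11055625 = 0.009634
  M+2: 0.08714304×0.4438875 + 0.41611392×0.11055625 = 0.084686
  M+4: 0.08714304×0.44555625 + 0.41611392×0.4438875 + 0.49674304×0.11055625 = 0.278453
  M+6: 0.41611392×0.44555625 + 0.49674304×0.4438875 = 0.405900
  M+8: 0.49674304×0.44555625 = 0.221327
Scale to base peak (0.405900) = 100: 2.37 : 20.86 : 68.60 : 100.00 : 54.53

2.37 : 20.86 : 68.60 : 100.00 : 54.53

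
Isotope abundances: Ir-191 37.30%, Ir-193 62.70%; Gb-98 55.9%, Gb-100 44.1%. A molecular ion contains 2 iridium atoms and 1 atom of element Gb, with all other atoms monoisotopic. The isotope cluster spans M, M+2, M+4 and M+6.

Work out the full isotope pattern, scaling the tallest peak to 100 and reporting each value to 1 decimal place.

18.3 : 75.8 : 100.0 : 40.7

Iridium pattern (n=2): 0.139129 : 0.467742 : 0.393129
Element Gb pattern (n=1): 0.5590 : 0.4410
Convolve the two distributions (both contribute in 2-u steps):
  M: 0.139129×0.5590 = 0.077773
  M+2: 0.139129×0.4410 + 0.467742×0.5590 = 0.322824
  M+4: 0.467742×0.4410 + 0.393129×0.5590 = 0.426033
  M+6: 0.393129×0.4410 = 0.173370
Scale to base peak (0.426033) = 100: 18.3 : 75.8 : 100.0 : 40.7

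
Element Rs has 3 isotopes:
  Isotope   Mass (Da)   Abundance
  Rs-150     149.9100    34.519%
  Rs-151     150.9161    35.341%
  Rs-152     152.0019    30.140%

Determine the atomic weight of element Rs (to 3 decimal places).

150.896 Da

The abundance-weighted mean is 0.34519 × 149.9100 + 0.35341 × 150.9161 + 0.30140 × 152.0019
= 51.74743 + 53.33526 + 45.81337 = 150.89606 Da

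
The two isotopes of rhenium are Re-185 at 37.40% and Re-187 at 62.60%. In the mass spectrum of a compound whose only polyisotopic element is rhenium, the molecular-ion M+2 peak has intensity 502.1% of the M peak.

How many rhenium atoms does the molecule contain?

3

For n independent Re atoms, I(M+2)/I(M) = n · (abundance Re-187) / (abundance Re-185) = n · 0.6260/0.3740.
n = 5.021 × 0.3740/0.6260 = 3.00 ≈ 3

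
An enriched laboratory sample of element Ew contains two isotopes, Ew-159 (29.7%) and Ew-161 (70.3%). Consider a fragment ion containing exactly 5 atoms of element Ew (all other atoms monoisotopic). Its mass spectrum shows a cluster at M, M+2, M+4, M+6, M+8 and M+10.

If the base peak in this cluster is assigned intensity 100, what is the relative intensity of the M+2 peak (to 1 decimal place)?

Binomial terms of (0.297 + 0.703)^5: M 0.0023, M+2 0.0273, M+4 0.1295, M+6 0.3065, M+8 0.3627, M+10 0.1717 → M+8 is the base peak.
P(M+8) = C(5,4) × 0.297^1 × 0.703^4 = 5 × 0.2970 × 0.24424254 = 0.362700 (base)
P(M+2) = C(5,1) × 0.297^4 × 0.703^1 = 5 × 0.00778083 × 0.7030 = 0.027350
Relative intensity = 0.027350 / 0.362700 × 100 = 7.5

7.5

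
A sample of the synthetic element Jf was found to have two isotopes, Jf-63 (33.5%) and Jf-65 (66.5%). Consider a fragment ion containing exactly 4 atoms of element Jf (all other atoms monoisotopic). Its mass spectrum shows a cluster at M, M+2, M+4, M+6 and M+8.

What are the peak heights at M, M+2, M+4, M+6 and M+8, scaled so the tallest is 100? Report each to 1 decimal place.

Each Jf atom is independently Jf-63 (p = 0.335) or Jf-65 (q = 0.665); the cluster is the binomial expansion (p + q)^4.
P(M) = 0.335^4 = 0.012594
P(M+2) = 4 × 0.335^3 × 0.665^1 = 0.100004
P(M+4) = 6 × 0.335^2 × 0.665^2 = 0.297772
P(M+6) = 4 × 0.335^1 × 0.665^3 = 0.394067
P(M+8) = 0.665^4 = 0.195563
The M+6 peak is largest (0.394067); scaling to 100 gives 3.2 : 25.4 : 75.6 : 100.0 : 49.6.

3.2 : 25.4 : 75.6 : 100.0 : 49.6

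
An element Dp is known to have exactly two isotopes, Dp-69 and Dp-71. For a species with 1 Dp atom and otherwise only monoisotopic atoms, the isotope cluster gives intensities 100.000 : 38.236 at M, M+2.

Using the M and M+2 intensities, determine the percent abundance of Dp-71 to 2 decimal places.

27.66%

Write p for the Dp-69 fraction. I(M+2)/I(M) = [C(1,1)·p^0·(1−p)] / p^1 = 1·(1−p)/p = 38.236/100.000 = 0.3824
(1−p)/p = 0.3824/1 = 0.3824  ⇒  p = 1/(1 + 0.3824) = 0.7234
Dp-69: 72.34%, Dp-71: 27.66%.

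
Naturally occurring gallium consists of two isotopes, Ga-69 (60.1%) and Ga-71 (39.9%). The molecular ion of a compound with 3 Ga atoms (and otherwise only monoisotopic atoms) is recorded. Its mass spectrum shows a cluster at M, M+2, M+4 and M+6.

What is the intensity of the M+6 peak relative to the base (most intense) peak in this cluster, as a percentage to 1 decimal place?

14.7%

Binomial terms of (0.601 + 0.399)^3: M 0.2171, M+2 0.4324, M+4 0.2870, M+6 0.0635 → M+2 is the base peak.
P(M+2) = C(3,1) × 0.601^2 × 0.399^1 = 3 × 0.361201 × 0.3990 = 0.432358 (base)
P(M+6) = C(3,3) × 0.601^0 × 0.399^3 = 1 × 1.0000 × 0.0635212 = 0.063521
Relative intensity = 0.063521 / 0.432358 × 100 = 14.7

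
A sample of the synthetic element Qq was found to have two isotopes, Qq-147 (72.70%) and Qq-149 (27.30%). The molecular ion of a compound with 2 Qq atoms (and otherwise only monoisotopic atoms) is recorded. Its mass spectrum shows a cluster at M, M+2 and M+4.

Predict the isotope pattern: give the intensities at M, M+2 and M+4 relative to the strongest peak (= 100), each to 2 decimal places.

100.00 : 75.10 : 14.10

The 2 Qq atoms are independent, so intensities follow the terms of (0.7270 + 0.2730)^2.
P(M) = 0.7270^2 = 0.528529
P(M+2) = 2 × 0.7270^1 × 0.2730^1 = 0.396942
P(M+4) = 0.2730^2 = 0.074529
The M peak is largest (0.528529); scaling to 100 gives 100.00 : 75.10 : 14.10.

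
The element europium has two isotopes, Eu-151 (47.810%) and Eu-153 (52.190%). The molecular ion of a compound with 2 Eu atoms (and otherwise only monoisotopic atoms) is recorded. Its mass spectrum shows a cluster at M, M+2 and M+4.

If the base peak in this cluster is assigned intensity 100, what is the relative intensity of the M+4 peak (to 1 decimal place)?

Term probabilities: M 0.2286, M+2 0.4990, M+4 0.2724. Base peak = M+2.
P(M+2) = C(2,1) × 0.47810^1 × 0.52190^1 = 2 × 0.4781 × 0.5219 = 0.499041 (base)
P(M+4) = C(2,2) × 0.47810^0 × 0.52190^2 = 1 × 1.0000 × 0.27237961 = 0.272380
Relative intensity = 0.272380 / 0.499041 × 100 = 54.6

54.6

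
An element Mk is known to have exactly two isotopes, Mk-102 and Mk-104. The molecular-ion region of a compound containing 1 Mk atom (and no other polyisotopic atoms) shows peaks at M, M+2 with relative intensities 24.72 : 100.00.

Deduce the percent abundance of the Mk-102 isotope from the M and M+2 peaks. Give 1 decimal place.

19.8%

If p is the fraction of Mk that is Mk-102, then I(M+2)/I(M) = [C(1,1)·p^0·(1−p)] / p^1 = 1·(1−p)/p = 100.00/24.72 = 4.0453
(1−p)/p = 4.0453/1 = 4.0453  ⇒  p = 1/(1 + 4.0453) = 0.1982
Mk-102: 19.8%, Mk-104: 80.2%.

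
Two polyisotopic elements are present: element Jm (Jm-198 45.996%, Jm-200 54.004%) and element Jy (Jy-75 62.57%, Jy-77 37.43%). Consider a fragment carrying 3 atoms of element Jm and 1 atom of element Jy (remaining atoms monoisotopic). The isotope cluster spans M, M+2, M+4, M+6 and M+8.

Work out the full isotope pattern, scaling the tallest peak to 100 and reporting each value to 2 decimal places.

16.02 : 66.01 : 100.00 : 65.56 : 15.51

Element Jm pattern (n=3): 0.09731061 : 0.34275777 : 0.40243262 : 0.15749899
Element Jy pattern (n=1): 0.6257 : 0.3743
Convolve the two distributions (both contribute in 2-u steps):
  M: 0.09731061×0.6257 = 0.060887
  M+2: 0.09731061×0.3743 + 0.34275777×0.6257 = 0.250887
  M+4: 0.34275777×0.3743 + 0.40243262×0.6257 = 0.380096
  M+6: 0.40243262×0.3743 + 0.15749899×0.6257 = 0.249178
  M+8: 0.15749899×0.3743 = 0.058952
Scale to base peak (0.380096) = 100: 16.02 : 66.01 : 100.00 : 65.56 : 15.51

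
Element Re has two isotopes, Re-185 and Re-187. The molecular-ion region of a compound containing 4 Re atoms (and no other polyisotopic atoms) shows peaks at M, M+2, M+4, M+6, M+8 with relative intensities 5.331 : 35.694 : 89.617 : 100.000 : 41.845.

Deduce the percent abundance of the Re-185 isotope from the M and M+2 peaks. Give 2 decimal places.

Write p for the Re-185 fraction. I(M+2)/I(M) = [C(4,1)·p^3·(1−p)] / p^4 = 4·(1−p)/p = 35.694/5.331 = 6.6956
(1−p)/p = 6.6956/4 = 1.6739  ⇒  p = 1/(1 + 1.6739) = 0.3740
Re-185: 37.40%, Re-187: 62.60%.

37.40%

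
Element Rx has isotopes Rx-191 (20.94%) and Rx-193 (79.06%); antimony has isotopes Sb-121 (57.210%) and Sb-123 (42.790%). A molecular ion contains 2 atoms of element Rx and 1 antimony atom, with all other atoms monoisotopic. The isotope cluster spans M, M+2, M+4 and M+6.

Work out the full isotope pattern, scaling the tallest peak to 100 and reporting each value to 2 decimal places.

Element Rx pattern (n=2): 0.04384836 : 0.33110328 : 0.62504836
Antimony pattern (n=1): 0.5721 : 0.4279
Convolve the two distributions (both contribute in 2-u steps):
  M: 0.04384836×0.5721 = 0.025086
  M+2: 0.04384836×0.4279 + 0.33110328×0.5721 = 0.208187
  M+4: 0.33110328×0.4279 + 0.62504836×0.5721 = 0.499269
  M+6: 0.62504836×0.4279 = 0.267458
Scale to base peak (0.499269) = 100: 5.02 : 41.70 : 100.00 : 53.57

5.02 : 41.70 : 100.00 : 53.57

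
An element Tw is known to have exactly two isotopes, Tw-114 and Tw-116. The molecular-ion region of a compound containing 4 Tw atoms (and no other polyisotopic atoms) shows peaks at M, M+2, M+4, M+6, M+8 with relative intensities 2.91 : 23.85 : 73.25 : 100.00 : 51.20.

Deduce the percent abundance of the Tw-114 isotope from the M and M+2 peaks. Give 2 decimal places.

32.80%

If p is the fraction of Tw that is Tw-114, then I(M+2)/I(M) = [C(4,1)·p^3·(1−p)] / p^4 = 4·(1−p)/p = 23.85/2.91 = 8.1959
(1−p)/p = 8.1959/4 = 2.0490  ⇒  p = 1/(1 + 2.0490) = 0.3280
Tw-114: 32.80%, Tw-116: 67.20%.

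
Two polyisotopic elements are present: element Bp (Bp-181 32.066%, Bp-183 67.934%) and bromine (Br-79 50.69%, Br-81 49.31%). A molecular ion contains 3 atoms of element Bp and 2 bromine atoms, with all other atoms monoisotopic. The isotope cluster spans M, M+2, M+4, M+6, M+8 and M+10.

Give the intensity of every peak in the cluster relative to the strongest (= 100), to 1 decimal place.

Element Bp pattern (n=3): 0.03297117 : 0.209555 : 0.4439565 : 0.31351734
Bromine pattern (n=2): 0.25694761 : 0.49990478 : 0.24314761
Convolve the two distributions (both contribute in 2-u steps):
  M: 0.03297117×0.25694761 = 0.008472
  M+2: 0.03297117×0.49990478 + 0.209555×0.25694761 = 0.070327
  M+4: 0.03297117×0.24314761 + 0.209555×0.49990478 + 0.4439565×0.25694761 = 0.226848
  M+6: 0.209555×0.24314761 + 0.4439565×0.49990478 + 0.31351734×0.25694761 = 0.353446
  M+8: 0.4439565×0.24314761 + 0.31351734×0.49990478 = 0.264676
  M+10: 0.31351734×0.24314761 = 0.076231
Scale to base peak (0.353446) = 100: 2.4 : 19.9 : 64.2 : 100.0 : 74.9 : 21.6

2.4 : 19.9 : 64.2 : 100.0 : 74.9 : 21.6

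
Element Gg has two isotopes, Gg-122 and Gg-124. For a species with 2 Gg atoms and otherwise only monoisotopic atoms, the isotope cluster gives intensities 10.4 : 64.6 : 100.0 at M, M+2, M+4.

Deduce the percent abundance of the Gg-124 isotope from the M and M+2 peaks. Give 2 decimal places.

If p is the fraction of Gg that is Gg-122, then I(M+2)/I(M) = [C(2,1)·p^1·(1−p)] / p^2 = 2·(1−p)/p = 64.6/10.4 = 6.2115
(1−p)/p = 6.2115/2 = 3.1058  ⇒  p = 1/(1 + 3.1058) = 0.2436
Gg-122: 24.36%, Gg-124: 75.64%.

75.64%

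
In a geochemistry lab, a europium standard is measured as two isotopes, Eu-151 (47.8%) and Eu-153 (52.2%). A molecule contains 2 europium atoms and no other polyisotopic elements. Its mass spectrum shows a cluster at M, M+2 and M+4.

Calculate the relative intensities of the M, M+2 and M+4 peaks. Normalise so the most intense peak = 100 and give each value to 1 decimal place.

Each Eu atom is independently Eu-151 (p = 0.478) or Eu-153 (q = 0.522); the cluster is the binomial expansion (p + q)^2.
P(M) = 0.478^2 = 0.228484
P(M+2) = 2 × 0.478^1 × 0.522^1 = 0.499032
P(M+4) = 0.522^2 = 0.272484
The M+2 peak is largest (0.499032); scaling to 100 gives 45.8 : 100.0 : 54.6.

45.8 : 100.0 : 54.6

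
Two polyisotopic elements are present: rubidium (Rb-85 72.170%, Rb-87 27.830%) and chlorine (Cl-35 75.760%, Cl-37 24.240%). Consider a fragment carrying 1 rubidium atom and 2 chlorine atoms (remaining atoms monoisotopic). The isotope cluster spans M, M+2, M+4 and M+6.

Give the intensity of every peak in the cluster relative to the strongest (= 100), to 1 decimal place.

97.5 : 100.0 : 34.0 : 3.8

Rubidium pattern (n=1): 0.7217 : 0.2783
Chlorine pattern (n=2): 0.57395776 : 0.36728448 : 0.05875776
Convolve the two distributions (both contribute in 2-u steps):
  M: 0.7217×0.57395776 = 0.414225
  M+2: 0.7217×0.36728448 + 0.2783×0.57395776 = 0.424802
  M+4: 0.7217×0.05875776 + 0.2783×0.36728448 = 0.144621
  M+6: 0.2783×0.05875776 = 0.016352
Scale to base peak (0.424802) = 100: 97.5 : 100.0 : 34.0 : 3.8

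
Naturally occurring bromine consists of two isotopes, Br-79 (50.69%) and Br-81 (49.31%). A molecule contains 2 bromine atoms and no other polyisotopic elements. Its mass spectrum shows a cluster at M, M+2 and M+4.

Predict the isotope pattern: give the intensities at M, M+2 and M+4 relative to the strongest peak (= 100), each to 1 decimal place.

Each Br atom is independently Br-79 (p = 0.5069) or Br-81 (q = 0.4931); the cluster is the binomial expansion (p + q)^2.
P(M) = 0.5069^2 = 0.256948
P(M+2) = 2 × 0.5069^1 × 0.4931^1 = 0.499905
P(M+4) = 0.4931^2 = 0.243148
The M+2 peak is largest (0.499905); scaling to 100 gives 51.4 : 100.0 : 48.6.

51.4 : 100.0 : 48.6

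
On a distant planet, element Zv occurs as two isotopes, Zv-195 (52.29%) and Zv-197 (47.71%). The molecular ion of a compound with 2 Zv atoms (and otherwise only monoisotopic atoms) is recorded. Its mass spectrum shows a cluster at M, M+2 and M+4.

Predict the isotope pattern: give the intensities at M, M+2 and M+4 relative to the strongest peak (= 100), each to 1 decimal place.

54.8 : 100.0 : 45.6

Expanding (0.5229 + 0.4771)^2:
P(M) = 0.5229^2 = 0.273424
P(M+2) = 2 × 0.5229^1 × 0.4771^1 = 0.498951
P(M+4) = 0.4771^2 = 0.227624
The M+2 peak is largest (0.498951); scaling to 100 gives 54.8 : 100.0 : 45.6.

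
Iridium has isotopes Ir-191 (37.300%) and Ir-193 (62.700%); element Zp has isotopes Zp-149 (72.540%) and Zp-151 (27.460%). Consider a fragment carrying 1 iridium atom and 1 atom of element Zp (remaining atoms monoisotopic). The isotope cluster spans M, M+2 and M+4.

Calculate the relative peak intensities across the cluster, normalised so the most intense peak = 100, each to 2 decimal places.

48.56 : 100.00 : 30.90

Iridium pattern (n=1): 0.3730 : 0.6270
Element Zp pattern (n=1): 0.7254 : 0.2746
Convolve the two distributions (both contribute in 2-u steps):
  M: 0.3730×0.7254 = 0.270574
  M+2: 0.3730×0.2746 + 0.6270×0.7254 = 0.557252
  M+4: 0.6270×0.2746 = 0.172174
Scale to base peak (0.557252) = 100: 48.56 : 100.00 : 30.90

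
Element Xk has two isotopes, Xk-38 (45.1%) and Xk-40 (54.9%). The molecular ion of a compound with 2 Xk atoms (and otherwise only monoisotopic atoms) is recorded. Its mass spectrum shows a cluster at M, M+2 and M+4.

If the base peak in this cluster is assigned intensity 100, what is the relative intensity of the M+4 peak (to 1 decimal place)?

Term probabilities: M 0.2034, M+2 0.4952, M+4 0.3014. Base peak = M+2.
P(M+2) = C(2,1) × 0.451^1 × 0.549^1 = 2 × 0.4510 × 0.5490 = 0.495198 (base)
P(M+4) = C(2,2) × 0.451^0 × 0.549^2 = 1 × 1.0000 × 0.301401 = 0.301401
Relative intensity = 0.301401 / 0.495198 × 100 = 60.9

60.9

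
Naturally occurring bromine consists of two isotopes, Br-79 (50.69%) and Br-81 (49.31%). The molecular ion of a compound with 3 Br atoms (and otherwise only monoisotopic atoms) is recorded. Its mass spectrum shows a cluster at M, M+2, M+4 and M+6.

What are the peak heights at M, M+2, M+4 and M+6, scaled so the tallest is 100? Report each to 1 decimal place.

Each Br atom is independently Br-79 (p = 0.5069) or Br-81 (q = 0.4931); the cluster is the binomial expansion (p + q)^3.
P(M) = 0.5069^3 = 0.130247
P(M+2) = 3 × 0.5069^2 × 0.4931^1 = 0.380103
P(M+4) = 3 × 0.5069^1 × 0.4931^2 = 0.369755
P(M+6) = 0.4931^3 = 0.119896
The M+2 peak is largest (0.380103); scaling to 100 gives 34.3 : 100.0 : 97.3 : 31.5.

34.3 : 100.0 : 97.3 : 31.5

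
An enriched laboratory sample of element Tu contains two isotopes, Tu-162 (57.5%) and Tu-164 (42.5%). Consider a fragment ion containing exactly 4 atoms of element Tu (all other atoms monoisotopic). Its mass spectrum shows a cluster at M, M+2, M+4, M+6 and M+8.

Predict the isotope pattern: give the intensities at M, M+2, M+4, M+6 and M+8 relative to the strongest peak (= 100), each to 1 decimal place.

30.5 : 90.2 : 100.0 : 49.3 : 9.1

Expanding (0.575 + 0.425)^4:
P(M) = 0.575^4 = 0.109313
P(M+2) = 4 × 0.575^3 × 0.425^1 = 0.323186
P(M+4) = 6 × 0.575^2 × 0.425^2 = 0.358315
P(M+6) = 4 × 0.575^1 × 0.425^3 = 0.176561
P(M+8) = 0.425^4 = 0.032625
The M+4 peak is largest (0.358315); scaling to 100 gives 30.5 : 90.2 : 100.0 : 49.3 : 9.1.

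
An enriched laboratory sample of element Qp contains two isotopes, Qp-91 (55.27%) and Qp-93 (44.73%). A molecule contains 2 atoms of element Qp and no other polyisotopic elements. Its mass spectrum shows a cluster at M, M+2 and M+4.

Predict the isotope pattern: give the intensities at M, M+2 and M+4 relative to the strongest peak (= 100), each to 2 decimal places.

61.78 : 100.00 : 40.46

Each Qp atom is independently Qp-91 (p = 0.5527) or Qp-93 (q = 0.4473); the cluster is the binomial expansion (p + q)^2.
P(M) = 0.5527^2 = 0.305477
P(M+2) = 2 × 0.5527^1 × 0.4473^1 = 0.494445
P(M+4) = 0.4473^2 = 0.200077
The M+2 peak is largest (0.494445); scaling to 100 gives 61.78 : 100.00 : 40.46.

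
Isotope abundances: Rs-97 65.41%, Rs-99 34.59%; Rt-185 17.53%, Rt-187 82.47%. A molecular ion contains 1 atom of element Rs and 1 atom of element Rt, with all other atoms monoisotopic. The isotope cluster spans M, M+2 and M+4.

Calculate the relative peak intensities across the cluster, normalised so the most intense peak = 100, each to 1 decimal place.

19.1 : 100.0 : 47.5

Element Rs pattern (n=1): 0.6541 : 0.3459
Element Rt pattern (n=1): 0.1753 : 0.8247
Convolve the two distributions (both contribute in 2-u steps):
  M: 0.6541×0.1753 = 0.114664
  M+2: 0.6541×0.8247 + 0.3459×0.1753 = 0.600073
  M+4: 0.3459×0.8247 = 0.285264
Scale to base peak (0.600073) = 100: 19.1 : 100.0 : 47.5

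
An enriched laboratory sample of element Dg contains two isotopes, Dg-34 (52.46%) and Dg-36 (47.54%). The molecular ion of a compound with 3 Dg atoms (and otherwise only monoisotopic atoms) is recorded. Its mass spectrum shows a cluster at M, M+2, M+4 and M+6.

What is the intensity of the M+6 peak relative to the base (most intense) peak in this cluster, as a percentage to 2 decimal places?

Term probabilities: M 0.1444, M+2 0.3925, M+4 0.3557, M+6 0.1074. Base peak = M+2.
P(M+2) = C(3,1) × 0.5246^2 × 0.4754^1 = 3 × 0.27520516 × 0.4754 = 0.392498 (base)
P(M+6) = C(3,3) × 0.5246^0 × 0.4754^3 = 1 × 1.0000 × 0.10744285 = 0.107443
Relative intensity = 0.107443 / 0.392498 × 100 = 27.37

27.37%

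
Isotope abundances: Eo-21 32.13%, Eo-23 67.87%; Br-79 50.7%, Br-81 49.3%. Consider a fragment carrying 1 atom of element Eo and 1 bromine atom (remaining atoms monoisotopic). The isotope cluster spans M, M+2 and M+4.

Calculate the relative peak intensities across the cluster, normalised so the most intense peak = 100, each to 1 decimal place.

Element Eo pattern (n=1): 0.3213 : 0.6787
Bromine pattern (n=1): 0.5070 : 0.4930
Convolve the two distributions (both contribute in 2-u steps):
  M: 0.3213×0.5070 = 0.162899
  M+2: 0.3213×0.4930 + 0.6787×0.5070 = 0.502502
  M+4: 0.6787×0.4930 = 0.334599
Scale to base peak (0.502502) = 100: 32.4 : 100.0 : 66.6

32.4 : 100.0 : 66.6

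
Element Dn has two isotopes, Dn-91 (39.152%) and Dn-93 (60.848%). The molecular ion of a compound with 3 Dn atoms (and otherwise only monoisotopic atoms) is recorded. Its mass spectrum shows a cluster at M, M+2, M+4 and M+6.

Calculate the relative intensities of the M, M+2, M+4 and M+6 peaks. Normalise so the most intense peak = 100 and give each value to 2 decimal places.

The 3 Dn atoms are independent, so intensities follow the terms of (0.39152 + 0.60848)^3.
P(M) = 0.39152^3 = 0.060015
P(M+2) = 3 × 0.39152^2 × 0.60848^1 = 0.279818
P(M+4) = 3 × 0.39152^1 × 0.60848^2 = 0.434878
P(M+6) = 0.60848^3 = 0.225288
The M+4 peak is largest (0.434878); scaling to 100 gives 13.80 : 64.34 : 100.00 : 51.80.

13.80 : 64.34 : 100.00 : 51.80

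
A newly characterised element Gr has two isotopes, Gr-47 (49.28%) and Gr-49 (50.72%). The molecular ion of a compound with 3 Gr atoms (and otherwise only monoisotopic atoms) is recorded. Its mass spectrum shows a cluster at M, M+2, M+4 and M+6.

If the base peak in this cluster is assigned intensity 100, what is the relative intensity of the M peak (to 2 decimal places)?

(0.4928 + 0.5072)^3 gives M 0.1197, M+2 0.3695, M+4 0.3803, M+6 0.1305; the largest is M+4.
P(M+4) = C(3,2) × 0.4928^1 × 0.5072^2 = 3 × 0.4928 × 0.25725184 = 0.380321 (base)
P(M) = C(3,0) × 0.4928^3 × 0.5072^0 = 1 × 0.11967739 × 1.0000 = 0.119677
Relative intensity = 0.119677 / 0.380321 × 100 = 31.47

31.47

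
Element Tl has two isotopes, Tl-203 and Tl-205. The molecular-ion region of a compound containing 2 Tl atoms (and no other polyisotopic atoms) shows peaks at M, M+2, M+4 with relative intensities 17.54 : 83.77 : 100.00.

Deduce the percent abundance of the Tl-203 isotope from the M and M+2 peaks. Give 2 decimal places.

29.52%

Let p = fractional abundance of Tl-203. I(M+2)/I(M) = [C(2,1)·p^1·(1−p)] / p^2 = 2·(1−p)/p = 83.77/17.54 = 4.7759
(1−p)/p = 4.7759/2 = 2.3880  ⇒  p = 1/(1 + 2.3880) = 0.2952
Tl-203: 29.52%, Tl-205: 70.48%.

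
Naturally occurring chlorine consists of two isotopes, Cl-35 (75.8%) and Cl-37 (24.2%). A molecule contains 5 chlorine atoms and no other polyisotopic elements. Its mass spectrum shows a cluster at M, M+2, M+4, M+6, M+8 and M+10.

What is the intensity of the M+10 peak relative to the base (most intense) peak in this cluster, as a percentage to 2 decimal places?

0.21%

Term probabilities: M 0.2502, M+2 0.3994, M+4 0.2551, M+6 0.0814, M+8 0.0130, M+10 0.0008. Base peak = M+2.
P(M+2) = C(5,1) × 0.758^4 × 0.242^1 = 5 × 0.33012379 × 0.2420 = 0.399450 (base)
P(M+10) = C(5,5) × 0.758^0 × 0.242^5 = 1 × 1.0000 × 0.00083 = 0.000830
Relative intensity = 0.000830 / 0.399450 × 100 = 0.21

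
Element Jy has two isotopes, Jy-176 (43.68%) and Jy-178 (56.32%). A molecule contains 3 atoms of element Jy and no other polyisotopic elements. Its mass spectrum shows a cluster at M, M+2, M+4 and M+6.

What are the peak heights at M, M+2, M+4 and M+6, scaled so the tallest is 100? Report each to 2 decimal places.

Each Jy atom is independently Jy-176 (p = 0.4368) or Jy-178 (q = 0.5632); the cluster is the binomial expansion (p + q)^3.
P(M) = 0.4368^3 = 0.083339
P(M+2) = 3 × 0.4368^2 × 0.5632^1 = 0.322366
P(M+4) = 3 × 0.4368^1 × 0.5632^2 = 0.415651
P(M+6) = 0.5632^3 = 0.178644
The M+4 peak is largest (0.415651); scaling to 100 gives 20.05 : 77.56 : 100.00 : 42.98.

20.05 : 77.56 : 100.00 : 42.98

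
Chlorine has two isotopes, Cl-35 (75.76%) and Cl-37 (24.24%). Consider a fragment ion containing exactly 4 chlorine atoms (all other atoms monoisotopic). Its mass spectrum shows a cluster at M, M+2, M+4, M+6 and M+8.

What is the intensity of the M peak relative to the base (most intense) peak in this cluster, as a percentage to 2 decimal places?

78.14%

(0.7576 + 0.2424)^4 gives M 0.3294, M+2 0.4216, M+4 0.2023, M+6 0.0432, M+8 0.0035; the largest is M+2.
P(M+2) = C(4,1) × 0.7576^3 × 0.2424^1 = 4 × 0.4348304 × 0.2424 = 0.421612 (base)
P(M) = C(4,0) × 0.7576^4 × 0.2424^0 = 1 × 0.32942751 × 1.0000 = 0.329428
Relative intensity = 0.329428 / 0.421612 × 100 = 78.14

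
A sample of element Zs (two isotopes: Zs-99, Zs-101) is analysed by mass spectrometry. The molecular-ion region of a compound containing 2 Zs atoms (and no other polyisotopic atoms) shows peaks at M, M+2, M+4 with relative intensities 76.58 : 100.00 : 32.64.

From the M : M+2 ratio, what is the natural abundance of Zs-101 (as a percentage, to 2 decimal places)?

If p is the fraction of Zs that is Zs-99, then I(M+2)/I(M) = [C(2,1)·p^1·(1−p)] / p^2 = 2·(1−p)/p = 100.00/76.58 = 1.3058
(1−p)/p = 1.3058/2 = 0.6529  ⇒  p = 1/(1 + 0.6529) = 0.6050
Zs-99: 60.50%, Zs-101: 39.50%.

39.50%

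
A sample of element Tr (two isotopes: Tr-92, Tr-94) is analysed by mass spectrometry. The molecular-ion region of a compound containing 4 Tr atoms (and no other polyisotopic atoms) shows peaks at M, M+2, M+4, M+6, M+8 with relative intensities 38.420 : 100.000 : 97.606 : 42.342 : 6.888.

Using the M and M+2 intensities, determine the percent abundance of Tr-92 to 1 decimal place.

60.6%

Write p for the Tr-92 fraction. I(M+2)/I(M) = [C(4,1)·p^3·(1−p)] / p^4 = 4·(1−p)/p = 100.000/38.420 = 2.6028
(1−p)/p = 2.6028/4 = 0.6507  ⇒  p = 1/(1 + 0.6507) = 0.6058
Tr-92: 60.6%, Tr-94: 39.4%.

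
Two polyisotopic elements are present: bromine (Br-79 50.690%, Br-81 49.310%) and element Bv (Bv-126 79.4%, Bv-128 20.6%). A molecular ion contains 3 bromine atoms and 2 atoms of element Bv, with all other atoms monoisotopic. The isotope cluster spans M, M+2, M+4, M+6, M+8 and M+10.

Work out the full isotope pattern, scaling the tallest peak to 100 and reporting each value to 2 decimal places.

Bromine pattern (n=3): 0.13024674 : 0.3801026 : 0.36975457 : 0.11989609
Element Bv pattern (n=2): 0.630436 : 0.327128 : 0.042436
Convolve the two distributions (both contribute in 2-u steps):
  M: 0.13024674×0.630436 = 0.082112
  M+2: 0.13024674×0.327128 + 0.3801026×0.630436 = 0.282238
  M+4: 0.13024674×0.042436 + 0.3801026×0.327128 + 0.36975457×0.630436 = 0.362976
  M+6: 0.3801026×0.042436 + 0.36975457×0.327128 + 0.11989609×0.630436 = 0.212674
  M+8: 0.36975457×0.042436 + 0.11989609×0.327128 = 0.054912
  M+10: 0.11989609×0.042436 = 0.005088
Scale to base peak (0.362976) = 100: 22.62 : 77.76 : 100.00 : 58.59 : 15.13 : 1.40

22.62 : 77.76 : 100.00 : 58.59 : 15.13 : 1.40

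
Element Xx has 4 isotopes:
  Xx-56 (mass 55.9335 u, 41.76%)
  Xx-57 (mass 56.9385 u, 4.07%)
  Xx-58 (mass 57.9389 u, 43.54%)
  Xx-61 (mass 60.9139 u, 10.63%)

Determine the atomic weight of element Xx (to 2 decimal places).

Ar = Σ fᵢ·mᵢ = 0.4176 × 55.9335 + 0.0407 × 56.9385 + 0.4354 × 57.9389 + 0.1063 × 60.9139
= 23.35783 + 2.31740 + 25.22660 + 6.47515 = 57.37698 u

57.38 u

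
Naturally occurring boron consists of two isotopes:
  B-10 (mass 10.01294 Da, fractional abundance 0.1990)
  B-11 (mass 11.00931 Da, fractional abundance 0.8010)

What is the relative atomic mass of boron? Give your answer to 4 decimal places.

10.8110 Da

Ar = Σ fᵢ·mᵢ = 0.1990 × 10.01294 + 0.8010 × 11.00931
= 1.992575 + 8.818457 = 10.811032 Da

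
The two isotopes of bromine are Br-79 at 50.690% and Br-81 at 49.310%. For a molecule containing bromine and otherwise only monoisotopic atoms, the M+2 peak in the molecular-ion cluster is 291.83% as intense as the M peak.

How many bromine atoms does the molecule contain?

For n independent Br atoms, I(M+2)/I(M) = n · (abundance Br-81) / (abundance Br-79) = n · 0.49310/0.50690.
n = 2.9183 × 0.50690/0.49310 = 3.00 ≈ 3

3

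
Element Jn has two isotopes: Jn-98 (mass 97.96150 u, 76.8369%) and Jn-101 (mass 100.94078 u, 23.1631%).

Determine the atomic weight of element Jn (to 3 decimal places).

Ar = Σ fᵢ·mᵢ = 0.768369 × 97.96150 + 0.231631 × 100.94078
= 75.270580 + 23.381014 = 98.651594 u

98.652 u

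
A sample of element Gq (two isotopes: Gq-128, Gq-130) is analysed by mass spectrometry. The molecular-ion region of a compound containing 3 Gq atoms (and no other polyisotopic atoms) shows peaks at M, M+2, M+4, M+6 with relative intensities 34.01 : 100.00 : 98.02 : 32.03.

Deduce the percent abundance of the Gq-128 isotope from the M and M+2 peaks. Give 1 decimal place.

If p is the fraction of Gq that is Gq-128, then I(M+2)/I(M) = [C(3,1)·p^2·(1−p)] / p^3 = 3·(1−p)/p = 100.00/34.01 = 2.9403
(1−p)/p = 2.9403/3 = 0.9801  ⇒  p = 1/(1 + 0.9801) = 0.5050
Gq-128: 50.5%, Gq-130: 49.5%.

50.5%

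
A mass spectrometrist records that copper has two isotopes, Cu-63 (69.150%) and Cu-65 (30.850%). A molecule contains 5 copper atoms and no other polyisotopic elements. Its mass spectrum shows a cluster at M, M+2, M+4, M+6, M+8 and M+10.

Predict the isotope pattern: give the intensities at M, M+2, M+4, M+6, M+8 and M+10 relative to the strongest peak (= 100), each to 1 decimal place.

Expanding (0.69150 + 0.30850)^5:
P(M) = 0.69150^5 = 0.158111
P(M+2) = 5 × 0.69150^4 × 0.30850^1 = 0.352691
P(M+4) = 10 × 0.69150^3 × 0.30850^2 = 0.314693
P(M+6) = 10 × 0.69150^2 × 0.30850^3 = 0.140394
P(M+8) = 5 × 0.69150^1 × 0.30850^4 = 0.031317
P(M+10) = 0.30850^5 = 0.002794
The M+2 peak is largest (0.352691); scaling to 100 gives 44.8 : 100.0 : 89.2 : 39.8 : 8.9 : 0.8.

44.8 : 100.0 : 89.2 : 39.8 : 8.9 : 0.8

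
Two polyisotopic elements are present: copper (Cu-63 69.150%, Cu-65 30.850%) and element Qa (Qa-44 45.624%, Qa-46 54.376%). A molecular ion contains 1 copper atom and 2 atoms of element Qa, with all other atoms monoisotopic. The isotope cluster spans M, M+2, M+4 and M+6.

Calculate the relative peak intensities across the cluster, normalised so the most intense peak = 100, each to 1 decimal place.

35.3 : 100.0 : 87.8 : 22.4

Copper pattern (n=1): 0.6915 : 0.3085
Element Qa pattern (n=2): 0.20815494 : 0.49617012 : 0.29567494
Convolve the two distributions (both contribute in 2-u steps):
  M: 0.6915×0.20815494 = 0.143939
  M+2: 0.6915×0.49617012 + 0.3085×0.20815494 = 0.407317
  M+4: 0.6915×0.29567494 + 0.3085×0.49617012 = 0.357528
  M+6: 0.3085×0.29567494 = 0.091216
Scale to base peak (0.407317) = 100: 35.3 : 100.0 : 87.8 : 22.4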